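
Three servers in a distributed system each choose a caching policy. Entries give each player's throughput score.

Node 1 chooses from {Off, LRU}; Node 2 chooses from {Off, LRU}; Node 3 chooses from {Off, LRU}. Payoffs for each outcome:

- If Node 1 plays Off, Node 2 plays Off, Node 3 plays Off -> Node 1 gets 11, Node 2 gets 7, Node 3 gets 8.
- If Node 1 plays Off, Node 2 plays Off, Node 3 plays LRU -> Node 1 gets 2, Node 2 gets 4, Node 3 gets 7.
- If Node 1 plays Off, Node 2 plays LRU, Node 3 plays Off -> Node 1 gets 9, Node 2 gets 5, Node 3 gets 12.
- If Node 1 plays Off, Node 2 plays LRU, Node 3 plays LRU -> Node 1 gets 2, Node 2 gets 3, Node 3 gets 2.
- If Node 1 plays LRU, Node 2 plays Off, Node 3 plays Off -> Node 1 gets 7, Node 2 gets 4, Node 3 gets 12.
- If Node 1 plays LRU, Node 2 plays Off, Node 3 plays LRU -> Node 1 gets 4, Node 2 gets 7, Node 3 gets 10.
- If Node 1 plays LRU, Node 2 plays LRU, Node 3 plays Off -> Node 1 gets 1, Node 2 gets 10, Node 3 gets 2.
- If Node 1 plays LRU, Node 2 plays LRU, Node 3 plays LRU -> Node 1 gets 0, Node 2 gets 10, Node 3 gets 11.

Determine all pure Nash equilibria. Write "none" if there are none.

Node 1 against (Off, Off): payoffs 11, 7 → best response Off.
Node 1 against (Off, LRU): payoffs 2, 4 → best response LRU.
Node 1 against (LRU, Off): payoffs 9, 1 → best response Off.
Node 1 against (LRU, LRU): payoffs 2, 0 → best response Off.
Node 2 against (Off, Off): payoffs 7, 5 → best response Off.
Node 2 against (Off, LRU): payoffs 4, 3 → best response Off.
Node 2 against (LRU, Off): payoffs 4, 10 → best response LRU.
Node 2 against (LRU, LRU): payoffs 7, 10 → best response LRU.
Node 3 against (Off, Off): payoffs 8, 7 → best response Off.
Node 3 against (Off, LRU): payoffs 12, 2 → best response Off.
Node 3 against (LRU, Off): payoffs 12, 10 → best response Off.
Node 3 against (LRU, LRU): payoffs 2, 11 → best response LRU.
Mutual best responses: (Off, Off, Off).

Pure NE: (Off, Off, Off)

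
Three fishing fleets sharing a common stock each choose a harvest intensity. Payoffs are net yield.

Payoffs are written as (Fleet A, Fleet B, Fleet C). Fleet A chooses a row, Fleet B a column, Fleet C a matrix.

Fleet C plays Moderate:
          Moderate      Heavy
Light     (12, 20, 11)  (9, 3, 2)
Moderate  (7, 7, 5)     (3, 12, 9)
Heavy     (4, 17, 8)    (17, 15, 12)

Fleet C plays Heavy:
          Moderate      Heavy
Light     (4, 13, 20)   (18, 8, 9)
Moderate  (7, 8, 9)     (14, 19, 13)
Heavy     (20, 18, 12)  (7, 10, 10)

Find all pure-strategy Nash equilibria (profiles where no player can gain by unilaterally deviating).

(Heavy, Moderate, Heavy)

(Light, Moderate, Moderate): Fleet C can switch to Heavy (11 → 20). Not NE.
(Light, Moderate, Heavy): Fleet A can switch to Moderate (4 → 7). Not NE.
(Light, Heavy, Moderate): Fleet A can switch to Heavy (9 → 17). Not NE.
(Light, Heavy, Heavy): Fleet B can switch to Moderate (8 → 13). Not NE.
(Moderate, Moderate, Moderate): Fleet A can switch to Light (7 → 12). Not NE.
(Moderate, Moderate, Heavy): Fleet A can switch to Heavy (7 → 20). Not NE.
(Moderate, Heavy, Moderate): Fleet A can switch to Light (3 → 9). Not NE.
(Moderate, Heavy, Heavy): Fleet A can switch to Light (14 → 18). Not NE.
(Heavy, Moderate, Moderate): Fleet A can switch to Light (4 → 12). Not NE.
(Heavy, Moderate, Heavy): Fleet A gets 20, best alternative 7; Fleet B gets 18, best alternative 10; Fleet C gets 12, best alternative 8. No profitable deviation — NE.
(Heavy, Heavy, Moderate): Fleet B can switch to Moderate (15 → 17). Not NE.
(The remaining 1 profile has a profitable deviation by the same check.)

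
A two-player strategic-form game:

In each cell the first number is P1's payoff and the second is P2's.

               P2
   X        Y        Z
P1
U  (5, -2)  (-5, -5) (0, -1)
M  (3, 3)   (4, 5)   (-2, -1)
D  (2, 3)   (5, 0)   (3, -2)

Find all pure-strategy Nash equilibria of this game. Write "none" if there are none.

(U, X): P2 can switch to Z (-2 → -1). Not NE.
(U, Y): P1 can switch to M (-5 → 4). Not NE.
(U, Z): P1 can switch to D (0 → 3). Not NE.
(M, X): P1 can switch to U (3 → 5). Not NE.
(M, Y): P1 can switch to D (4 → 5). Not NE.
(M, Z): P1 can switch to U (-2 → 0). Not NE.
(The remaining 3 profiles each have a profitable deviation by the same check.)

There is no pure-strategy Nash equilibrium.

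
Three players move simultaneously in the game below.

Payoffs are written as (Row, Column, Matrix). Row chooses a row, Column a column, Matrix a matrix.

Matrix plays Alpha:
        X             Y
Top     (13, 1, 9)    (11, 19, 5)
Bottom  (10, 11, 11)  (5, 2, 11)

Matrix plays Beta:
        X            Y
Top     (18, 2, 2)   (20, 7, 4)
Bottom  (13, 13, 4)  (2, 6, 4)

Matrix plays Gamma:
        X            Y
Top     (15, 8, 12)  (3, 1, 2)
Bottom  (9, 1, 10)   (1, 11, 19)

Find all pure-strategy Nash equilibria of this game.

Row against (X, Alpha): payoffs 13, 10 → best response Top.
Row against (X, Beta): payoffs 18, 13 → best response Top.
Row against (X, Gamma): payoffs 15, 9 → best response Top.
Row against (Y, Alpha): payoffs 11, 5 → best response Top.
Row against (Y, Beta): payoffs 20, 2 → best response Top.
Row against (Y, Gamma): payoffs 3, 1 → best response Top.
Column against (Top, Alpha): payoffs 1, 19 → best response Y.
Column against (Top, Beta): payoffs 2, 7 → best response Y.
Column against (Top, Gamma): payoffs 8, 1 → best response X.
Column against (Bottom, Alpha): payoffs 11, 2 → best response X.
Column against (Bottom, Beta): payoffs 13, 6 → best response X.
Column against (Bottom, Gamma): payoffs 1, 11 → best response Y.
Matrix against (Top, X): payoffs 9, 2, 12 → best response Gamma.
Matrix against (Top, Y): payoffs 5, 4, 2 → best response Alpha.
Matrix against (Bottom, X): payoffs 11, 4, 10 → best response Alpha.
Matrix against (Bottom, Y): payoffs 11, 4, 19 → best response Gamma.
Mutual best responses: (Top, X, Gamma); (Top, Y, Alpha).

The pure Nash equilibria are (Top, X, Gamma) and (Top, Y, Alpha).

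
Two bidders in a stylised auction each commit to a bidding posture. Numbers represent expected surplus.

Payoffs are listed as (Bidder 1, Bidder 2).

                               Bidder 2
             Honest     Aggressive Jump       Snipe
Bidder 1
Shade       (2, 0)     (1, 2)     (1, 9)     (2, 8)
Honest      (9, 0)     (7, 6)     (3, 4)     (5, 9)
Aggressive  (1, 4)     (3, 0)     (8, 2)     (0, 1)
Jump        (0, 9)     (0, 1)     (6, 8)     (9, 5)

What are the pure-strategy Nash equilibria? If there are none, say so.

This game has no pure Nash equilibrium.

(Shade, Honest): Bidder 1 can switch to Honest (2 → 9). Not NE.
(Shade, Aggressive): Bidder 1 can switch to Honest (1 → 7). Not NE.
(Shade, Jump): Bidder 1 can switch to Honest (1 → 3). Not NE.
(Shade, Snipe): Bidder 1 can switch to Honest (2 → 5). Not NE.
(Honest, Honest): Bidder 2 can switch to Aggressive (0 → 6). Not NE.
(Honest, Aggressive): Bidder 2 can switch to Snipe (6 → 9). Not NE.
(The remaining 10 profiles each have a profitable deviation by the same check.)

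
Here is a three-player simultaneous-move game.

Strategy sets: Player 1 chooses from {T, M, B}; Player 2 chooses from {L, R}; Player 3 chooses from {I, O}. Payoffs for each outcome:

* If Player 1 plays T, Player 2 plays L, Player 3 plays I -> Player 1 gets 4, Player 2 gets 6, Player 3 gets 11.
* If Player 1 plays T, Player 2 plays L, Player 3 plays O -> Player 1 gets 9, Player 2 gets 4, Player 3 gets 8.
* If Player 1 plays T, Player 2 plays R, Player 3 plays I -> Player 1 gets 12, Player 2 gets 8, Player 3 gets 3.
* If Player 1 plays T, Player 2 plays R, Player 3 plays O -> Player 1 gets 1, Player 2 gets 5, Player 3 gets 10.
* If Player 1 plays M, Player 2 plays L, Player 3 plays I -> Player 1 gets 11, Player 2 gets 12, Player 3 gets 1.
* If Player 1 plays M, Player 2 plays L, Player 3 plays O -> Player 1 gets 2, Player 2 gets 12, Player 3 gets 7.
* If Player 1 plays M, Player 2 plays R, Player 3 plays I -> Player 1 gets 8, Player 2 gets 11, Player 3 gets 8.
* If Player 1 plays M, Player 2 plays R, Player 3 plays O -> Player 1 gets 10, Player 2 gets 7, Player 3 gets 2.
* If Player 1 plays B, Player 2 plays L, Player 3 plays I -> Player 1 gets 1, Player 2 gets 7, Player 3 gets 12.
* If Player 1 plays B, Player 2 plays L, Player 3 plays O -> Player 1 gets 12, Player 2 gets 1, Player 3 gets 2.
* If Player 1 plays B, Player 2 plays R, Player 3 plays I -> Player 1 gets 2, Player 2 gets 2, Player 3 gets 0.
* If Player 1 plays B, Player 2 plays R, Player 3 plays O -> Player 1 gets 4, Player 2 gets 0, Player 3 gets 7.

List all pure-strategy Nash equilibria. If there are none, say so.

No pure-strategy Nash equilibrium.

(T, L, I): Player 1 can switch to M (4 → 11). Not NE.
(T, L, O): Player 1 can switch to B (9 → 12). Not NE.
(T, R, I): Player 3 can switch to O (3 → 10). Not NE.
(T, R, O): Player 1 can switch to M (1 → 10). Not NE.
(M, L, I): Player 3 can switch to O (1 → 7). Not NE.
(M, L, O): Player 1 can switch to T (2 → 9). Not NE.
(The remaining 6 profiles each have a profitable deviation by the same check.)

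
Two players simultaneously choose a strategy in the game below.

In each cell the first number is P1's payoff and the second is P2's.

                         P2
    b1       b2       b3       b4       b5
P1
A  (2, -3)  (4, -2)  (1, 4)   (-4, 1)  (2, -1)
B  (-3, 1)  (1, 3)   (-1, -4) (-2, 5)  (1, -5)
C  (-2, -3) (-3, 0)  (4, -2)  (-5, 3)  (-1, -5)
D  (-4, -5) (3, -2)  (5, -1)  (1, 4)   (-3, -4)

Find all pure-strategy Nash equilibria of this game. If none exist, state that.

P1 against b1: payoffs 2, -3, -2, -4 → best response A.
P1 against b2: payoffs 4, 1, -3, 3 → best response A.
P1 against b3: payoffs 1, -1, 4, 5 → best response D.
P1 against b4: payoffs -4, -2, -5, 1 → best response D.
P1 against b5: payoffs 2, 1, -1, -3 → best response A.
P2 against A: payoffs -3, -2, 4, 1, -1 → best response b3.
P2 against B: payoffs 1, 3, -4, 5, -5 → best response b4.
P2 against C: payoffs -3, 0, -2, 3, -5 → best response b4.
P2 against D: payoffs -5, -2, -1, 4, -4 → best response b4.
Mutual best responses: (D, b4).

The unique pure-strategy Nash equilibrium is (D, b4).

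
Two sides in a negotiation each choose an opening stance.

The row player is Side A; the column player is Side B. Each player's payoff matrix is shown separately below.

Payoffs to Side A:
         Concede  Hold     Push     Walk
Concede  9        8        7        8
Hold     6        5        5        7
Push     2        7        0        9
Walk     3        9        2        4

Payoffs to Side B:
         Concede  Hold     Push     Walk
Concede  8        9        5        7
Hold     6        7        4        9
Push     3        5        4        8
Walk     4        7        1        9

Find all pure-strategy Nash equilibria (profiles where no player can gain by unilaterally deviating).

Side A against Concede: payoffs 9, 6, 2, 3 → best response Concede.
Side A against Hold: payoffs 8, 5, 7, 9 → best response Walk.
Side A against Push: payoffs 7, 5, 0, 2 → best response Concede.
Side A against Walk: payoffs 8, 7, 9, 4 → best response Push.
Side B against Concede: payoffs 8, 9, 5, 7 → best response Hold.
Side B against Hold: payoffs 6, 7, 4, 9 → best response Walk.
Side B against Push: payoffs 3, 5, 4, 8 → best response Walk.
Side B against Walk: payoffs 4, 7, 1, 9 → best response Walk.
Mutual best responses: (Push, Walk).

The unique pure-strategy Nash equilibrium is (Push, Walk).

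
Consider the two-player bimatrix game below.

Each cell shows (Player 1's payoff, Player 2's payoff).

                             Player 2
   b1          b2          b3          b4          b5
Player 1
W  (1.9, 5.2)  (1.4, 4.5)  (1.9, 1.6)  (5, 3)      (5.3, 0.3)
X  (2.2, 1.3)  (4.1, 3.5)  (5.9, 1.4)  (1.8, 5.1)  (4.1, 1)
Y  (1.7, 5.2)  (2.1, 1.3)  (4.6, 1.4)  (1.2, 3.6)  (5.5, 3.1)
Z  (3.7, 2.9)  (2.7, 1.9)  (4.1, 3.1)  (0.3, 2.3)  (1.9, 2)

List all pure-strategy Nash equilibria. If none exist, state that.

(W, b1): Player 1 can switch to X (1.9 → 2.2). Not NE.
(W, b2): Player 1 can switch to X (1.4 → 4.1). Not NE.
(W, b3): Player 1 can switch to X (1.9 → 5.9). Not NE.
(W, b4): Player 2 can switch to b1 (3 → 5.2). Not NE.
(W, b5): Player 1 can switch to Y (5.3 → 5.5). Not NE.
(X, b1): Player 1 can switch to Z (2.2 → 3.7). Not NE.
(X, b2): Player 2 can switch to b4 (3.5 → 5.1). Not NE.
(X, b3): Player 2 can switch to b2 (1.4 → 3.5). Not NE.
(X, b4): Player 1 can switch to W (1.8 → 5). Not NE.
(X, b5): Player 1 can switch to W (4.1 → 5.3). Not NE.
(The remaining 10 profiles each have a profitable deviation by the same check.)

none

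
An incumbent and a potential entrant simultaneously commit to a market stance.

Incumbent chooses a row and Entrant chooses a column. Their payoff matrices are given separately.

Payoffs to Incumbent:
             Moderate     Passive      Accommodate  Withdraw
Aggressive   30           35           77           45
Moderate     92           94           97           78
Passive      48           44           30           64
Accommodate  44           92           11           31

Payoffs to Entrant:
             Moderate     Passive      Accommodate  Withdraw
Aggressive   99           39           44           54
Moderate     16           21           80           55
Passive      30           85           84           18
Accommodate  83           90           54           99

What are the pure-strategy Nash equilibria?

(Moderate, Accommodate)

Check each profile: it is a Nash equilibrium iff no player can strictly gain by switching unilaterally.
(Aggressive, Moderate): Incumbent can switch to Moderate (30 → 92). Not NE.
(Aggressive, Passive): Incumbent can switch to Moderate (35 → 94). Not NE.
(Aggressive, Accommodate): Incumbent can switch to Moderate (77 → 97). Not NE.
(Aggressive, Withdraw): Incumbent can switch to Moderate (45 → 78). Not NE.
(Moderate, Moderate): Entrant can switch to Passive (16 → 21). Not NE.
(Moderate, Passive): Entrant can switch to Accommodate (21 → 80). Not NE.
(Moderate, Accommodate): Incumbent gets 97, best alternative 77; Entrant gets 80, best alternative 55. No profitable deviation — NE.
(Moderate, Withdraw): Entrant can switch to Accommodate (55 → 80). Not NE.
(Passive, Moderate): Incumbent can switch to Moderate (48 → 92). Not NE.
(Passive, Passive): Incumbent can switch to Moderate (44 → 94). Not NE.
(Passive, Accommodate): Incumbent can switch to Aggressive (30 → 77). Not NE.
(Passive, Withdraw): Incumbent can switch to Moderate (64 → 78). Not NE.
(Accommodate, Moderate): Incumbent can switch to Moderate (44 → 92). Not NE.
(The remaining 3 profiles each have a profitable deviation by the same check.)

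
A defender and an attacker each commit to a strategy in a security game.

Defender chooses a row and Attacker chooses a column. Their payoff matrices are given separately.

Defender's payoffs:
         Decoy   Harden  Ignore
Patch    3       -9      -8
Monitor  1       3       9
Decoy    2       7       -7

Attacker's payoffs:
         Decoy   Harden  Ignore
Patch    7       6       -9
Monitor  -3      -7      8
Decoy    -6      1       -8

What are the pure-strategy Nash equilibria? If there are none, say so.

Defender against Decoy: payoffs 3, 1, 2 → best response Patch.
Defender against Harden: payoffs -9, 3, 7 → best response Decoy.
Defender against Ignore: payoffs -8, 9, -7 → best response Monitor.
Attacker against Patch: payoffs 7, 6, -9 → best response Decoy.
Attacker against Monitor: payoffs -3, -7, 8 → best response Ignore.
Attacker against Decoy: payoffs -6, 1, -8 → best response Harden.
Mutual best responses: (Patch, Decoy); (Monitor, Ignore); (Decoy, Harden).

The pure Nash equilibria are (Patch, Decoy) and (Monitor, Ignore) and (Decoy, Harden).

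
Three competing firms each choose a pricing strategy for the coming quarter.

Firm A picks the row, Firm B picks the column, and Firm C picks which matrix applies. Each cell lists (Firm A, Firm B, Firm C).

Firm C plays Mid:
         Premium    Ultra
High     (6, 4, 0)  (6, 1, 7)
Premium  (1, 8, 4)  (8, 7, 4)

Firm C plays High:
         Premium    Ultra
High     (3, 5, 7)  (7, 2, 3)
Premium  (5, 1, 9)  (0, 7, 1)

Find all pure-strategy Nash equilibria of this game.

(High, Premium, Mid): Firm C can switch to High (0 → 7). Not NE.
(High, Premium, High): Firm A can switch to Premium (3 → 5). Not NE.
(High, Ultra, Mid): Firm A can switch to Premium (6 → 8). Not NE.
(High, Ultra, High): Firm B can switch to Premium (2 → 5). Not NE.
(Premium, Premium, Mid): Firm A can switch to High (1 → 6). Not NE.
(Premium, Premium, High): Firm B can switch to Ultra (1 → 7). Not NE.
(Premium, Ultra, Mid): Firm B can switch to Premium (7 → 8). Not NE.
(Premium, Ultra, High): Firm A can switch to High (0 → 7). Not NE.

There is no pure-strategy Nash equilibrium.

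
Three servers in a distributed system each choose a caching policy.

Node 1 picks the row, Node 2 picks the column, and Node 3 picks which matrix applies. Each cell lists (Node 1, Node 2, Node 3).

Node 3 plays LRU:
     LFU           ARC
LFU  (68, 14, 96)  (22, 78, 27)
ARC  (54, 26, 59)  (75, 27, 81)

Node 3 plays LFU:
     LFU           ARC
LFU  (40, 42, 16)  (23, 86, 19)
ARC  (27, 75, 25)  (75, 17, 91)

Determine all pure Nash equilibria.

There is no pure-strategy Nash equilibrium.

For each player, find the best response to each opponent profile; mutual best responses are the pure NE.
Node 1 against (LFU, LRU): payoffs 68, 54 → best response LFU.
Node 1 against (LFU, LFU): payoffs 40, 27 → best response LFU.
Node 1 against (ARC, LRU): payoffs 22, 75 → best response ARC.
Node 1 against (ARC, LFU): payoffs 23, 75 → best response ARC.
Node 2 against (LFU, LRU): payoffs 14, 78 → best response ARC.
Node 2 against (LFU, LFU): payoffs 42, 86 → best response ARC.
Node 2 against (ARC, LRU): payoffs 26, 27 → best response ARC.
Node 2 against (ARC, LFU): payoffs 75, 17 → best response LFU.
Node 3 against (LFU, LFU): payoffs 96, 16 → best response LRU.
Node 3 against (LFU, ARC): payoffs 27, 19 → best response LRU.
Node 3 against (ARC, LFU): payoffs 59, 25 → best response LRU.
Node 3 against (ARC, ARC): payoffs 81, 91 → best response LFU.
No profile is a mutual best response for all players.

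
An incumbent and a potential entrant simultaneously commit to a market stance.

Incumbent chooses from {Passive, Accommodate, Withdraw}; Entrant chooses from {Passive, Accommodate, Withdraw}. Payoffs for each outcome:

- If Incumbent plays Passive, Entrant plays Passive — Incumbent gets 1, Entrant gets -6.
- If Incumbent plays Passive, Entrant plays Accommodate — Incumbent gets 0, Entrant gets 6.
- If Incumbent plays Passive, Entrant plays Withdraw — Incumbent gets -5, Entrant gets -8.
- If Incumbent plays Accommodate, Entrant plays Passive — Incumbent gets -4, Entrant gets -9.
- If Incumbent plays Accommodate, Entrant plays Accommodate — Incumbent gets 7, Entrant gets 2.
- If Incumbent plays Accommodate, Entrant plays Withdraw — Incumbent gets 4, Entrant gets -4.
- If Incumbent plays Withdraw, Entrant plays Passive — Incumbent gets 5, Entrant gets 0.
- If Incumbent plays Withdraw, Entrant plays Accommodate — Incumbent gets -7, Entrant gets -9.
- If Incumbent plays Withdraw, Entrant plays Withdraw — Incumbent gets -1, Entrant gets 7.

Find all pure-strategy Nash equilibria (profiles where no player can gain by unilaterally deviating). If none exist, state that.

(Passive, Passive): Incumbent can switch to Withdraw (1 → 5). Not NE.
(Passive, Accommodate): Incumbent can switch to Accommodate (0 → 7). Not NE.
(Passive, Withdraw): Incumbent can switch to Accommodate (-5 → 4). Not NE.
(Accommodate, Passive): Incumbent can switch to Passive (-4 → 1). Not NE.
(Accommodate, Accommodate): Incumbent gets 7, best alternative 0; Entrant gets 2, best alternative -4. No profitable deviation — NE.
(Accommodate, Withdraw): Entrant can switch to Accommodate (-4 → 2). Not NE.
(Withdraw, Passive): Entrant can switch to Withdraw (0 → 7). Not NE.
(Withdraw, Accommodate): Incumbent can switch to Passive (-7 → 0). Not NE.
(Withdraw, Withdraw): Incumbent can switch to Accommodate (-1 → 4). Not NE.

Pure NE: (Accommodate, Accommodate)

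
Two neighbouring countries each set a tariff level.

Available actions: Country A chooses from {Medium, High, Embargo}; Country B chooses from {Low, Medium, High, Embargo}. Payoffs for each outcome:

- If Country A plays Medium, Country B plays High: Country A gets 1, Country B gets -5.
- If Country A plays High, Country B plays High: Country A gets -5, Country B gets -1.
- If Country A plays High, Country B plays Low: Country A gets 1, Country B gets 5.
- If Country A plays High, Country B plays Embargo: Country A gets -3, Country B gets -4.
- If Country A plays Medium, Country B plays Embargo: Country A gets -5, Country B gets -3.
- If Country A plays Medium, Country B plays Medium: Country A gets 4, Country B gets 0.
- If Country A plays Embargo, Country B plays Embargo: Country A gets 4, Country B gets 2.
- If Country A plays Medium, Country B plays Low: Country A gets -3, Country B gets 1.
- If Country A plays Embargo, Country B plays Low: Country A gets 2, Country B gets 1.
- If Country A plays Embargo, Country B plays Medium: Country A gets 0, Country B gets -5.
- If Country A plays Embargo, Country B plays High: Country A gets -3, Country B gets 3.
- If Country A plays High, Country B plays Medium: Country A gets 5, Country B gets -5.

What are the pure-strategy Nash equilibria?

(Medium, Low): Country A can switch to High (-3 → 1). Not NE.
(Medium, Medium): Country A can switch to High (4 → 5). Not NE.
(Medium, High): Country B can switch to Low (-5 → 1). Not NE.
(Medium, Embargo): Country A can switch to High (-5 → -3). Not NE.
(High, Low): Country A can switch to Embargo (1 → 2). Not NE.
(High, Medium): Country B can switch to Low (-5 → 5). Not NE.
(High, High): Country A can switch to Medium (-5 → 1). Not NE.
(High, Embargo): Country A can switch to Embargo (-3 → 4). Not NE.
(The remaining 4 profiles each have a profitable deviation by the same check.)

No pure-strategy Nash equilibrium.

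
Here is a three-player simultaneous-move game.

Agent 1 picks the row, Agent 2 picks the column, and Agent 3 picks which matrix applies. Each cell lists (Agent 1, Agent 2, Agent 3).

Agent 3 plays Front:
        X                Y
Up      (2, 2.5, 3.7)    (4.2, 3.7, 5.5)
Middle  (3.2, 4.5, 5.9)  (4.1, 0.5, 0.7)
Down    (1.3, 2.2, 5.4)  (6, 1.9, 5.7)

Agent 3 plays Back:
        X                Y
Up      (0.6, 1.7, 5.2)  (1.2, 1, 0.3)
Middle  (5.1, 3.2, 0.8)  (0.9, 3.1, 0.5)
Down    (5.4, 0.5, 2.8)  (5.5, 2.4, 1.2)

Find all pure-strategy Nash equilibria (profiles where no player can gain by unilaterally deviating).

Check each profile: it is a Nash equilibrium iff no player can strictly gain by switching unilaterally.
(Up, X, Front): Agent 1 can switch to Middle (2 → 3.2). Not NE.
(Up, X, Back): Agent 1 can switch to Middle (0.6 → 5.1). Not NE.
(Up, Y, Front): Agent 1 can switch to Down (4.2 → 6). Not NE.
(Up, Y, Back): Agent 1 can switch to Down (1.2 → 5.5). Not NE.
(Middle, X, Front): Agent 1 gets 3.2, best alternative 2; Agent 2 gets 4.5, best alternative 0.5; Agent 3 gets 5.9, best alternative 0.8. No profitable deviation — NE.
(Middle, X, Back): Agent 1 can switch to Down (5.1 → 5.4). Not NE.
(Middle, Y, Front): Agent 1 can switch to Up (4.1 → 4.2). Not NE.
(Middle, Y, Back): Agent 1 can switch to Up (0.9 → 1.2). Not NE.
(Down, X, Front): Agent 1 can switch to Up (1.3 → 2). Not NE.
(The remaining 3 profiles each have a profitable deviation by the same check.)

Pure NE: (Middle, X, Front)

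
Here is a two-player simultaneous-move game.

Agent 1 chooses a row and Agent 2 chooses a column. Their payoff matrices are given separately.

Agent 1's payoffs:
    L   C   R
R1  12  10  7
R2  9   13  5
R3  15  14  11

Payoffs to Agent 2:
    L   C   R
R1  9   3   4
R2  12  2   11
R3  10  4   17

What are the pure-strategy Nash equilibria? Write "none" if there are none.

(R3, R)

For each strategy profile, look for a profitable unilateral deviation.
(R1, L): Agent 1 can switch to R3 (12 → 15). Not NE.
(R1, C): Agent 1 can switch to R2 (10 → 13). Not NE.
(R1, R): Agent 1 can switch to R3 (7 → 11). Not NE.
(R2, L): Agent 1 can switch to R1 (9 → 12). Not NE.
(R2, C): Agent 1 can switch to R3 (13 → 14). Not NE.
(R2, R): Agent 1 can switch to R1 (5 → 7). Not NE.
(R3, L): Agent 2 can switch to R (10 → 17). Not NE.
(R3, C): Agent 2 can switch to L (4 → 10). Not NE.
(R3, R): Agent 1 gets 11, best alternative 7; Agent 2 gets 17, best alternative 10. No profitable deviation — NE.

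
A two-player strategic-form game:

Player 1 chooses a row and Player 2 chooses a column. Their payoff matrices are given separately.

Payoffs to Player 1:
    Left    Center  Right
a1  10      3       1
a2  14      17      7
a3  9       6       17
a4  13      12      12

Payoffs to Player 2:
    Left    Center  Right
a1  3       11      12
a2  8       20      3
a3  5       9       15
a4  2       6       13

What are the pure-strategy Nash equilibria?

The pure Nash equilibria are (a2, Center) and (a3, Right).

Mark each player's best response to every combination of opponents' strategies; a profile where every player is best-responding is a pure Nash equilibrium.
Player 1 against Left: payoffs 10, 14, 9, 13 → best response a2.
Player 1 against Center: payoffs 3, 17, 6, 12 → best response a2.
Player 1 against Right: payoffs 1, 7, 17, 12 → best response a3.
Player 2 against a1: payoffs 3, 11, 12 → best response Right.
Player 2 against a2: payoffs 8, 20, 3 → best response Center.
Player 2 against a3: payoffs 5, 9, 15 → best response Right.
Player 2 against a4: payoffs 2, 6, 13 → best response Right.
Mutual best responses: (a2, Center); (a3, Right).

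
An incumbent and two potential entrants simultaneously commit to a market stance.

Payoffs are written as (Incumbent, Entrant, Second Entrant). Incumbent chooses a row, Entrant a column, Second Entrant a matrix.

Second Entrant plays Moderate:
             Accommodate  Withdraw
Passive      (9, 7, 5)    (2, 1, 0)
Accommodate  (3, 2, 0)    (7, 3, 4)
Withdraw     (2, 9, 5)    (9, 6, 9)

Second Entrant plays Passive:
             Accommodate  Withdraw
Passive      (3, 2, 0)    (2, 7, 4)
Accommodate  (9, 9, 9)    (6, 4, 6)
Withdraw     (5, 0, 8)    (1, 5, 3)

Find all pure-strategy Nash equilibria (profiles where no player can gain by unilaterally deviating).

Pure-strategy Nash equilibria: (Passive, Accommodate, Moderate); (Accommodate, Accommodate, Passive)

Mark each player's best response to every combination of opponents' strategies; a profile where every player is best-responding is a pure Nash equilibrium.
Incumbent against (Accommodate, Moderate): payoffs 9, 3, 2 → best response Passive.
Incumbent against (Accommodate, Passive): payoffs 3, 9, 5 → best response Accommodate.
Incumbent against (Withdraw, Moderate): payoffs 2, 7, 9 → best response Withdraw.
Incumbent against (Withdraw, Passive): payoffs 2, 6, 1 → best response Accommodate.
Entrant against (Passive, Moderate): payoffs 7, 1 → best response Accommodate.
Entrant against (Passive, Passive): payoffs 2, 7 → best response Withdraw.
Entrant against (Accommodate, Moderate): payoffs 2, 3 → best response Withdraw.
Entrant against (Accommodate, Passive): payoffs 9, 4 → best response Accommodate.
Entrant against (Withdraw, Moderate): payoffs 9, 6 → best response Accommodate.
Entrant against (Withdraw, Passive): payoffs 0, 5 → best response Withdraw.
Second Entrant against (Passive, Accommodate): payoffs 5, 0 → best response Moderate.
Second Entrant against (Passive, Withdraw): payoffs 0, 4 → best response Passive.
Second Entrant against (Accommodate, Accommodate): payoffs 0, 9 → best response Passive.
Second Entrant against (Accommodate, Withdraw): payoffs 4, 6 → best response Passive.
Second Entrant against (Withdraw, Accommodate): payoffs 5, 8 → best response Passive.
Second Entrant against (Withdraw, Withdraw): payoffs 9, 3 → best response Moderate.
Mutual best responses: (Passive, Accommodate, Moderate); (Accommodate, Accommodate, Passive).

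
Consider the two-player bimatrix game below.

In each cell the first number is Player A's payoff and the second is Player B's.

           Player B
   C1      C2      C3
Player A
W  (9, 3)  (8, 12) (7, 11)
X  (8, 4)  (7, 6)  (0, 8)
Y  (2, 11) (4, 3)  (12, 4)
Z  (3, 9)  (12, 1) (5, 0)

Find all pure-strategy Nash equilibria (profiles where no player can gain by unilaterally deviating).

There is no pure-strategy Nash equilibrium.

For each player, find the best response to each opponent profile; mutual best responses are the pure NE.
Player A against C1: payoffs 9, 8, 2, 3 → best response W.
Player A against C2: payoffs 8, 7, 4, 12 → best response Z.
Player A against C3: payoffs 7, 0, 12, 5 → best response Y.
Player B against W: payoffs 3, 12, 11 → best response C2.
Player B against X: payoffs 4, 6, 8 → best response C3.
Player B against Y: payoffs 11, 3, 4 → best response C1.
Player B against Z: payoffs 9, 1, 0 → best response C1.
No profile is a mutual best response for all players.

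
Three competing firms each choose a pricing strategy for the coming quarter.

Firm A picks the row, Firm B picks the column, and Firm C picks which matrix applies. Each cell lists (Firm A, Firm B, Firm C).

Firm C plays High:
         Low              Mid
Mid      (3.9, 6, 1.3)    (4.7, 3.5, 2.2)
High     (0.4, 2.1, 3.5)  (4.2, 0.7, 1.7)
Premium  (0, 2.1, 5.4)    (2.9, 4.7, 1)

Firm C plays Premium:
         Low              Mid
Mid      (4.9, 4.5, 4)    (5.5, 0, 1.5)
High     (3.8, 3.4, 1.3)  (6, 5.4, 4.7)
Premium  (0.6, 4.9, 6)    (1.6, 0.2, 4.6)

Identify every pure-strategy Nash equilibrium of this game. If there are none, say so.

Pure-strategy Nash equilibria: (Mid, Low, Premium); (High, Mid, Premium)

(Mid, Low, High): Firm C can switch to Premium (1.3 → 4). Not NE.
(Mid, Low, Premium): Firm A gets 4.9, best alternative 3.8; Firm B gets 4.5, best alternative 0; Firm C gets 4, best alternative 1.3. No profitable deviation — NE.
(Mid, Mid, High): Firm B can switch to Low (3.5 → 6). Not NE.
(Mid, Mid, Premium): Firm A can switch to High (5.5 → 6). Not NE.
(High, Low, High): Firm A can switch to Mid (0.4 → 3.9). Not NE.
(High, Low, Premium): Firm A can switch to Mid (3.8 → 4.9). Not NE.
(High, Mid, High): Firm A can switch to Mid (4.2 → 4.7). Not NE.
(High, Mid, Premium): Firm A gets 6, best alternative 5.5; Firm B gets 5.4, best alternative 3.4; Firm C gets 4.7, best alternative 1.7. No profitable deviation — NE.
(Premium, Low, High): Firm A can switch to Mid (0 → 3.9). Not NE.
(Premium, Low, Premium): Firm A can switch to Mid (0.6 → 4.9). Not NE.
(The remaining 2 profiles each have a profitable deviation by the same check.)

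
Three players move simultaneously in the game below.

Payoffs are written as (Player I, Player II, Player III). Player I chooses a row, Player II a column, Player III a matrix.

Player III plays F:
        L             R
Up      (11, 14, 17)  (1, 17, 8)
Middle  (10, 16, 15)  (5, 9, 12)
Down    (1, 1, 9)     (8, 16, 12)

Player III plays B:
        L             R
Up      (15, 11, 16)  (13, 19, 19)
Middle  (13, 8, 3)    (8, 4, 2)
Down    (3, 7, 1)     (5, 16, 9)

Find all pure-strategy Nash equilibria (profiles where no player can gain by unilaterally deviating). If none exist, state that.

(Up, R, B), (Down, R, F)

Player I against (L, F): payoffs 11, 10, 1 → best response Up.
Player I against (L, B): payoffs 15, 13, 3 → best response Up.
Player I against (R, F): payoffs 1, 5, 8 → best response Down.
Player I against (R, B): payoffs 13, 8, 5 → best response Up.
Player II against (Up, F): payoffs 14, 17 → best response R.
Player II against (Up, B): payoffs 11, 19 → best response R.
Player II against (Middle, F): payoffs 16, 9 → best response L.
Player II against (Middle, B): payoffs 8, 4 → best response L.
Player II against (Down, F): payoffs 1, 16 → best response R.
Player II against (Down, B): payoffs 7, 16 → best response R.
Player III against (Up, L): payoffs 17, 16 → best response F.
Player III against (Up, R): payoffs 8, 19 → best response B.
Player III against (Middle, L): payoffs 15, 3 → best response F.
Player III against (Middle, R): payoffs 12, 2 → best response F.
Player III against (Down, L): payoffs 9, 1 → best response F.
Player III against (Down, R): payoffs 12, 9 → best response F.
Mutual best responses: (Up, R, B); (Down, R, F).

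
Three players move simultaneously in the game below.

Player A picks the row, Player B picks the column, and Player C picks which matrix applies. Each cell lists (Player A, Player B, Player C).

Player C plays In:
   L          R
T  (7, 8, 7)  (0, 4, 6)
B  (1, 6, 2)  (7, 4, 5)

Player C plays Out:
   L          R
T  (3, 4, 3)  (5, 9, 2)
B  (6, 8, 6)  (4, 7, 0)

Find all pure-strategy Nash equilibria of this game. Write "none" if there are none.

(T, L, In); (B, L, Out)

Player A against (L, In): payoffs 7, 1 → best response T.
Player A against (L, Out): payoffs 3, 6 → best response B.
Player A against (R, In): payoffs 0, 7 → best response B.
Player A against (R, Out): payoffs 5, 4 → best response T.
Player B against (T, In): payoffs 8, 4 → best response L.
Player B against (T, Out): payoffs 4, 9 → best response R.
Player B against (B, In): payoffs 6, 4 → best response L.
Player B against (B, Out): payoffs 8, 7 → best response L.
Player C against (T, L): payoffs 7, 3 → best response In.
Player C against (T, R): payoffs 6, 2 → best response In.
Player C against (B, L): payoffs 2, 6 → best response Out.
Player C against (B, R): payoffs 5, 0 → best response In.
Mutual best responses: (T, L, In); (B, L, Out).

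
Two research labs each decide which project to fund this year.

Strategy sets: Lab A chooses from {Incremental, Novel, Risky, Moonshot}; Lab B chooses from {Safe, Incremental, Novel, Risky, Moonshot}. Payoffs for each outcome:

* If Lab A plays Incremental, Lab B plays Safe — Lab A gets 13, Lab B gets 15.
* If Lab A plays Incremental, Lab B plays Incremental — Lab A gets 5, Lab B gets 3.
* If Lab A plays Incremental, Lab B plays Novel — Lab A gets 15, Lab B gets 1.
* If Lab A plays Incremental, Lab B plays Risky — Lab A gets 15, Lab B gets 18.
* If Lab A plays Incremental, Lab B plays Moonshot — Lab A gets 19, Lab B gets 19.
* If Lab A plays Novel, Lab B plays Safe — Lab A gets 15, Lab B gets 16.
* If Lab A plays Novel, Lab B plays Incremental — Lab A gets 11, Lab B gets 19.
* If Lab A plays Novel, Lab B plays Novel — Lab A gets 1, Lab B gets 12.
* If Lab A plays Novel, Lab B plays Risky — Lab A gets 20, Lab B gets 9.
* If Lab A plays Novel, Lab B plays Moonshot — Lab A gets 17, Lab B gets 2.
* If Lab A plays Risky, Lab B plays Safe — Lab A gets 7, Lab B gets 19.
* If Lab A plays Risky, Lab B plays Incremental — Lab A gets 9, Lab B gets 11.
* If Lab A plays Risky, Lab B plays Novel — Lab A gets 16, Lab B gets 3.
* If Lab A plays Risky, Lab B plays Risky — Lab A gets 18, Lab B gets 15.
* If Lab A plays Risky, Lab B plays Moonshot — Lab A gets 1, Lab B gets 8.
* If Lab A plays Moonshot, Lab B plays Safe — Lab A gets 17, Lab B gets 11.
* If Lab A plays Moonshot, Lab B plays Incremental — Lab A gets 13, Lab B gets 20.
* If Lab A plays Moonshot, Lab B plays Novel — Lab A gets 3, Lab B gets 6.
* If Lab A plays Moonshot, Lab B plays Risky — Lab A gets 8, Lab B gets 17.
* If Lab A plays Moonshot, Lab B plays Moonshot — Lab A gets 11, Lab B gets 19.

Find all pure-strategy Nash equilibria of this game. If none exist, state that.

(Incremental, Safe): Lab A can switch to Novel (13 → 15). Not NE.
(Incremental, Incremental): Lab A can switch to Novel (5 → 11). Not NE.
(Incremental, Novel): Lab A can switch to Risky (15 → 16). Not NE.
(Incremental, Risky): Lab A can switch to Novel (15 → 20). Not NE.
(Incremental, Moonshot): Lab A gets 19, best alternative 17; Lab B gets 19, best alternative 18. No profitable deviation — NE.
(Novel, Safe): Lab A can switch to Moonshot (15 → 17). Not NE.
(Novel, Incremental): Lab A can switch to Moonshot (11 → 13). Not NE.
(Moonshot, Incremental): Lab A gets 13, best alternative 11; Lab B gets 20, best alternative 19. No profitable deviation — NE.
(The remaining 12 profiles each have a profitable deviation by the same check.)

The pure Nash equilibria are (Incremental, Moonshot), (Moonshot, Incremental).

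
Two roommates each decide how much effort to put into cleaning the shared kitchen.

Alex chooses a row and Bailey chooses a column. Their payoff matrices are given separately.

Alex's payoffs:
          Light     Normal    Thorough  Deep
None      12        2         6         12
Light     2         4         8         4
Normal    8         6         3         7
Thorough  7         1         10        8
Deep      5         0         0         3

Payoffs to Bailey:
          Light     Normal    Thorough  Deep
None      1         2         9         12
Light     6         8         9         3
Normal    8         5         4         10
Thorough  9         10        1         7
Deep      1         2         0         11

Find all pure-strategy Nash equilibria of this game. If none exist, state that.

Alex against Light: payoffs 12, 2, 8, 7, 5 → best response None.
Alex against Normal: payoffs 2, 4, 6, 1, 0 → best response Normal.
Alex against Thorough: payoffs 6, 8, 3, 10, 0 → best response Thorough.
Alex against Deep: payoffs 12, 4, 7, 8, 3 → best response None.
Bailey against None: payoffs 1, 2, 9, 12 → best response Deep.
Bailey against Light: payoffs 6, 8, 9, 3 → best response Thorough.
Bailey against Normal: payoffs 8, 5, 4, 10 → best response Deep.
Bailey against Thorough: payoffs 9, 10, 1, 7 → best response Normal.
Bailey against Deep: payoffs 1, 2, 0, 11 → best response Deep.
Mutual best responses: (None, Deep).

The unique pure-strategy Nash equilibrium is (None, Deep).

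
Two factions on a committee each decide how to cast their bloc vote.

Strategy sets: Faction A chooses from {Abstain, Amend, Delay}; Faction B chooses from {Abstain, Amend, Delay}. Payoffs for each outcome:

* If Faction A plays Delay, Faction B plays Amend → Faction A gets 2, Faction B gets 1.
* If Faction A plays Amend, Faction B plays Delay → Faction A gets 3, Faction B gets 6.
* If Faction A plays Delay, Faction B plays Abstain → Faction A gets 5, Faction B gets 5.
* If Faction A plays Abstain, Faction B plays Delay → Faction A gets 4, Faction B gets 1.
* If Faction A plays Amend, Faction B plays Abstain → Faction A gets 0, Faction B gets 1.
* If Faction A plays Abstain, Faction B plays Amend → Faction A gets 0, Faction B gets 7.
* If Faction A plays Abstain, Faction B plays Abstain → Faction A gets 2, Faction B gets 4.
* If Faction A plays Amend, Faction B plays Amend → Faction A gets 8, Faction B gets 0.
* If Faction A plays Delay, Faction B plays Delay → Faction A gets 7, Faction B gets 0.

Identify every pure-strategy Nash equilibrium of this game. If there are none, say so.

Pure NE: (Delay, Abstain)

Faction A against Abstain: payoffs 2, 0, 5 → best response Delay.
Faction A against Amend: payoffs 0, 8, 2 → best response Amend.
Faction A against Delay: payoffs 4, 3, 7 → best response Delay.
Faction B against Abstain: payoffs 4, 7, 1 → best response Amend.
Faction B against Amend: payoffs 1, 0, 6 → best response Delay.
Faction B against Delay: payoffs 5, 1, 0 → best response Abstain.
Mutual best responses: (Delay, Abstain).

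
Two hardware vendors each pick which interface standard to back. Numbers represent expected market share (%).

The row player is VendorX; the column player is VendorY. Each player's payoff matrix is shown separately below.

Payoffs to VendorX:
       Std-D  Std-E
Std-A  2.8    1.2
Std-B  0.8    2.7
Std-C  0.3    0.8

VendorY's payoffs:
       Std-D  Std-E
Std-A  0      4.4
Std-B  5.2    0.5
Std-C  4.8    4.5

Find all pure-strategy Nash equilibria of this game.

There is no pure-strategy Nash equilibrium.

(Std-A, Std-D): VendorY can switch to Std-E (0 → 4.4). Not NE.
(Std-A, Std-E): VendorX can switch to Std-B (1.2 → 2.7). Not NE.
(Std-B, Std-D): VendorX can switch to Std-A (0.8 → 2.8). Not NE.
(Std-B, Std-E): VendorY can switch to Std-D (0.5 → 5.2). Not NE.
(Std-C, Std-D): VendorX can switch to Std-A (0.3 → 2.8). Not NE.
(Std-C, Std-E): VendorX can switch to Std-A (0.8 → 1.2). Not NE.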